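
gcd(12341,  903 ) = 301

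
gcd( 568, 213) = 71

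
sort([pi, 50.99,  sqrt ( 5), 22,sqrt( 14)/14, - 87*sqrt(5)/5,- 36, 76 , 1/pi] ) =[ - 87*sqrt( 5)/5,  -  36,sqrt( 14)/14, 1/pi,sqrt ( 5 ), pi, 22, 50.99 , 76 ] 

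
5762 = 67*86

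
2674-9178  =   - 6504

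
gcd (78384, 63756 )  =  276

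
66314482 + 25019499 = 91333981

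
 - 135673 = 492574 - 628247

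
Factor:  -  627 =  - 3^1 * 11^1 * 19^1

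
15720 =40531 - 24811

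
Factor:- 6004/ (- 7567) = 2^2*7^ (-1)*19^1*23^( - 1 )*47^( - 1) * 79^1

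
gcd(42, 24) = 6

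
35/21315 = 1/609 = 0.00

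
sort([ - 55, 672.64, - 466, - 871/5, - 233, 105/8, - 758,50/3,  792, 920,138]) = [ - 758  , -466,  -  233, - 871/5, - 55,105/8,  50/3, 138, 672.64 , 792,920 ] 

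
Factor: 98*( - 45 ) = - 2^1*3^2*5^1*7^2 = - 4410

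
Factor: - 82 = -2^1*41^1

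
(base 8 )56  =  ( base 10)46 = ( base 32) 1e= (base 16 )2e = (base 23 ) 20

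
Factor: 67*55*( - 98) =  - 2^1*5^1* 7^2 * 11^1*67^1 = - 361130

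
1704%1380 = 324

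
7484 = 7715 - 231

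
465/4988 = 465/4988  =  0.09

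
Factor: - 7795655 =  - 5^1 * 7^2*47^1*677^1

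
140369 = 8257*17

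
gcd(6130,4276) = 2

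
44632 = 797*56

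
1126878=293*3846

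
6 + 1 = 7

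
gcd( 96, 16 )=16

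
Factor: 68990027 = 68990027^1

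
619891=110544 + 509347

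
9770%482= 130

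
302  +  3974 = 4276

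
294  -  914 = - 620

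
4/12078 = 2/6039=0.00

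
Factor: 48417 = 3^1*16139^1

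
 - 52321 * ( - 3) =156963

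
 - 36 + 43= 7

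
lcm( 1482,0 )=0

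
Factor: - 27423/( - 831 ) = 3^1*11^1 = 33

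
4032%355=127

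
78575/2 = 78575/2 = 39287.50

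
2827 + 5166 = 7993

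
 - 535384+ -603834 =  - 1139218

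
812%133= 14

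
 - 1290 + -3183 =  - 4473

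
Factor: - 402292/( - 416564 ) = 11^1 * 41^1*467^ ( - 1 ) = 451/467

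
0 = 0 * 13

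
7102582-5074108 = 2028474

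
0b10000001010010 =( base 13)39C6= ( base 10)8274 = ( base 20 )10DE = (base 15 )26b9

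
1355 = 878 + 477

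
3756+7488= 11244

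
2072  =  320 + 1752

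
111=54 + 57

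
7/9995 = 7/9995=   0.00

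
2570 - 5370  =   - 2800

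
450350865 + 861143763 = 1311494628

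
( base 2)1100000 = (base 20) 4g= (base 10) 96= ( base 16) 60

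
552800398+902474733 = 1455275131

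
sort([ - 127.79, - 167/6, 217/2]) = [ - 127.79, - 167/6, 217/2] 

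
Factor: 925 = 5^2*37^1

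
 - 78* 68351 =-5331378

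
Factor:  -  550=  - 2^1*5^2*11^1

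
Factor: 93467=11^1 * 29^1 * 293^1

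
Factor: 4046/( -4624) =-2^ (-3)*7^1 = - 7/8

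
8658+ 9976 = 18634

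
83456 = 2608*32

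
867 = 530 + 337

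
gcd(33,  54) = 3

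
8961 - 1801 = 7160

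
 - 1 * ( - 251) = 251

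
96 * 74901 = 7190496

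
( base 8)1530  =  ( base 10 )856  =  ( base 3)1011201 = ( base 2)1101011000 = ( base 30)sg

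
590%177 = 59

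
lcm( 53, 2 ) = 106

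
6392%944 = 728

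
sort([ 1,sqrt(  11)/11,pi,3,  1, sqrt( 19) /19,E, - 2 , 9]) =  [ - 2 , sqrt(19)/19,sqrt(11 )/11,1,1 , E,3, pi,9 ] 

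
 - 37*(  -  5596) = 207052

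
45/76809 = 15/25603 = 0.00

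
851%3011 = 851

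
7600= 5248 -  - 2352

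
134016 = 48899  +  85117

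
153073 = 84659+68414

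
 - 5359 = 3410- 8769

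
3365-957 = 2408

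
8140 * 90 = 732600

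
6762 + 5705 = 12467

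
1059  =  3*353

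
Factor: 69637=83^1*839^1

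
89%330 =89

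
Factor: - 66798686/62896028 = -2^( - 1)*13^( - 1)*1209539^(-1 )*33399343^1 = - 33399343/31448014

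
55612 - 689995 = -634383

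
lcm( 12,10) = 60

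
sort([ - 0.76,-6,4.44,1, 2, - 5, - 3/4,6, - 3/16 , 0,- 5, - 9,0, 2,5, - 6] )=[ - 9, -6, - 6, -5,  -  5, - 0.76,-3/4, - 3/16, 0,0, 1, 2,2,4.44,5,6]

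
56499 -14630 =41869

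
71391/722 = 71391/722 = 98.88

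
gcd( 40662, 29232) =18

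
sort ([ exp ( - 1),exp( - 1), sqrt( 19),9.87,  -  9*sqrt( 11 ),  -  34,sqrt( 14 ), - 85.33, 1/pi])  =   [ - 85.33, - 34, -9* sqrt( 11),1/pi,exp(-1), exp( -1), sqrt (14), sqrt( 19 ),9.87]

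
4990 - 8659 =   -  3669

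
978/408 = 2 + 27/68 = 2.40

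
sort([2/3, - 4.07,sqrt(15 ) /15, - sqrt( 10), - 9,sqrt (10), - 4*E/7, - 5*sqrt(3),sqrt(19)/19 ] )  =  [ - 9, - 5*sqrt(3), -4.07, - sqrt(10),-4 * E/7,sqrt (19 ) /19 , sqrt (15)/15, 2/3,sqrt(10 )]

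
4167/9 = 463=463.00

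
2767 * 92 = 254564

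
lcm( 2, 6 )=6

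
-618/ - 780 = 103/130 = 0.79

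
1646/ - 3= - 1646/3 = -548.67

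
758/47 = 16 + 6/47 = 16.13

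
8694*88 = 765072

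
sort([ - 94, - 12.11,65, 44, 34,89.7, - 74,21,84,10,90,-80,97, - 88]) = [-94, - 88, -80 , - 74, - 12.11,10, 21,  34,44, 65,84,  89.7,90, 97]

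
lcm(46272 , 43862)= 4210752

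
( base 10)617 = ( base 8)1151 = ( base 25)oh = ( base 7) 1541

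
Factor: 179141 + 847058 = 1026199 = 1026199^1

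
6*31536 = 189216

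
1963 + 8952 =10915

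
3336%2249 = 1087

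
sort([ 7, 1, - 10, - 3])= [ - 10, - 3,  1, 7 ]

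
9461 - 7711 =1750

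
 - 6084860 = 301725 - 6386585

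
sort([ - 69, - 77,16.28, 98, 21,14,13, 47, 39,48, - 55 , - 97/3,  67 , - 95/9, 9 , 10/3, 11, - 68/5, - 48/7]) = [ - 77, - 69, - 55, - 97/3,-68/5,-95/9, - 48/7, 10/3, 9,  11, 13, 14,16.28,21, 39,47, 48 , 67, 98] 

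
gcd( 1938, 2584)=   646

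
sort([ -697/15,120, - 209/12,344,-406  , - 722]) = [ -722, - 406, - 697/15, - 209/12,120  ,  344]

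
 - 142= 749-891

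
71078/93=71078/93 =764.28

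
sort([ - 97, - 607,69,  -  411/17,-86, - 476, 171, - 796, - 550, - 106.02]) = [-796, - 607, - 550, - 476 , - 106.02, - 97,-86, - 411/17, 69, 171]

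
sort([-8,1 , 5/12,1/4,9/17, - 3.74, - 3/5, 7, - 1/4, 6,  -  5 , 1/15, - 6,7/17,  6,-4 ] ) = [-8, - 6, - 5,-4, - 3.74,-3/5,-1/4, 1/15,1/4 , 7/17, 5/12, 9/17,1,  6, 6, 7 ] 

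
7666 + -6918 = 748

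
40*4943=197720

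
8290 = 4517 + 3773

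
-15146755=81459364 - 96606119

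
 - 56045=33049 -89094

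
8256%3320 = 1616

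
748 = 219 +529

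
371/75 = 371/75 = 4.95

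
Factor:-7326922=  - 2^1*3663461^1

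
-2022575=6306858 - 8329433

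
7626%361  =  45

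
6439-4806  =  1633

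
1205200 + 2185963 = 3391163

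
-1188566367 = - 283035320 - 905531047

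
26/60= 13/30 =0.43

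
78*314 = 24492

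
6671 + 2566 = 9237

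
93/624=31/208 = 0.15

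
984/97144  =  123/12143= 0.01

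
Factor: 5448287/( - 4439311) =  - 13^1*37^1 *47^1*241^1*1567^( - 1 ) * 2833^ ( - 1 )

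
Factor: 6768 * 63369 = 2^4*3^5*47^1*2347^1 = 428881392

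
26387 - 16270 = 10117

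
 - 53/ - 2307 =53/2307 = 0.02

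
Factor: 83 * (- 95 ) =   -  7885 = -  5^1 * 19^1 * 83^1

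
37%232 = 37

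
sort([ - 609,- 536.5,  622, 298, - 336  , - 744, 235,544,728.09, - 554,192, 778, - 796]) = [ - 796, -744,  -  609,- 554, - 536.5, - 336, 192, 235,298, 544, 622,728.09,778]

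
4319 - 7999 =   -  3680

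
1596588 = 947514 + 649074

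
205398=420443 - 215045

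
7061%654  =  521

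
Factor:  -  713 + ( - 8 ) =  - 7^1*103^1 = - 721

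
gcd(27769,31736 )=3967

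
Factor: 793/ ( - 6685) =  - 5^( - 1 )*7^( - 1)*13^1 *61^1*191^(-1 )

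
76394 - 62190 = 14204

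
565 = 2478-1913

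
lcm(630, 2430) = 17010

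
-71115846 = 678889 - 71794735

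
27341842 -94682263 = - 67340421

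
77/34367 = 77/34367= 0.00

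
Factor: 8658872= 2^3*41^1*26399^1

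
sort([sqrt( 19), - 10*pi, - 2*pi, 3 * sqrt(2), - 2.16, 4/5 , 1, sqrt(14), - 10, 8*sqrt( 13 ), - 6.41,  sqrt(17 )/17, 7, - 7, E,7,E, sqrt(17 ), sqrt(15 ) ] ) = [  -  10*pi, -10, - 7, -6.41,-2*pi, -2.16,sqrt (17 )/17,4/5, 1,E,  E, sqrt(14), sqrt(15 ),sqrt ( 17 ), 3*sqrt(2 ),  sqrt(19) , 7, 7, 8*sqrt ( 13 ) ] 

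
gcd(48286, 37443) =7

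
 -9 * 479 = -4311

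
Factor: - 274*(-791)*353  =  2^1*7^1*113^1*137^1*353^1  =  76507102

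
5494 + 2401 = 7895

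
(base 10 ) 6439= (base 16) 1927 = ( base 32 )697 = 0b1100100100111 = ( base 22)D6F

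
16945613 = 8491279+8454334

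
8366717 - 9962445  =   - 1595728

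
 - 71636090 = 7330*( - 9773)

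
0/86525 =0 =0.00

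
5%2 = 1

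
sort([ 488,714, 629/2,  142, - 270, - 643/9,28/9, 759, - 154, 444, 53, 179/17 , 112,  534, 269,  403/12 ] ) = [ - 270, - 154, - 643/9,  28/9, 179/17,  403/12,53, 112,142,269, 629/2,  444,488, 534,714, 759]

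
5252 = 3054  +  2198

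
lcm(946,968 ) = 41624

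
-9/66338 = - 1 + 66329/66338=- 0.00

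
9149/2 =9149/2 =4574.50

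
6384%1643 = 1455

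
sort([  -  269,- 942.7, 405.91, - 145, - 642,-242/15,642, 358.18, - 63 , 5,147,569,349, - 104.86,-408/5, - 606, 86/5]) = [ - 942.7, - 642, - 606, - 269, - 145,  -  104.86, - 408/5, - 63, - 242/15,5 , 86/5,147 , 349,358.18 , 405.91,569,642]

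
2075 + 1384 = 3459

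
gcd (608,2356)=76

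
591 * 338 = 199758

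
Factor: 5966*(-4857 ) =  - 28976862 = - 2^1*3^1*19^1*157^1*1619^1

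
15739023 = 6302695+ 9436328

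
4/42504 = 1/10626 = 0.00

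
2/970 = 1/485= 0.00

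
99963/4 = 99963/4 = 24990.75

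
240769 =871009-630240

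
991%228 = 79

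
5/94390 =1/18878 = 0.00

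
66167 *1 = 66167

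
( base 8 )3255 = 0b11010101101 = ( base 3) 2100022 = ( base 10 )1709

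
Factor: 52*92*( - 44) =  - 210496=- 2^6 *11^1*13^1 * 23^1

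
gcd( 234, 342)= 18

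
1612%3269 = 1612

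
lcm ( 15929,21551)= 366367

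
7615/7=1087+6/7 = 1087.86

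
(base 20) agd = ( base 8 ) 10355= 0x10ED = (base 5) 114313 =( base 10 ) 4333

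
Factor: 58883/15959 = 11^1*53^1*101^1*15959^( - 1)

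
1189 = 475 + 714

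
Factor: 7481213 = 2143^1*3491^1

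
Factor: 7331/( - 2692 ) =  - 2^( - 2 )*673^( - 1 ) * 7331^1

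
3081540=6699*460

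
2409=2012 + 397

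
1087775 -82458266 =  - 81370491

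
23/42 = 23/42 =0.55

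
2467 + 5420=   7887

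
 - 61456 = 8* ( - 7682 ) 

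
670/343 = 1 + 327/343= 1.95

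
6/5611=6/5611= 0.00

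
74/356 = 37/178 = 0.21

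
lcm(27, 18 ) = 54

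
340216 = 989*344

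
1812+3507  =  5319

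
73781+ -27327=46454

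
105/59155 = 21/11831 = 0.00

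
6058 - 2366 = 3692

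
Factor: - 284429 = -284429^1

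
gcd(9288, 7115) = 1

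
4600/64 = 575/8 = 71.88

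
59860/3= 19953 + 1/3 =19953.33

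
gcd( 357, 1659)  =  21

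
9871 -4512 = 5359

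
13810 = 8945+4865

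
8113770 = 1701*4770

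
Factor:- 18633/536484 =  - 6211/178828  =  - 2^( - 2)*13^( - 1) * 19^(-1 ) * 181^( - 1 )* 6211^1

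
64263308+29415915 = 93679223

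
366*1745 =638670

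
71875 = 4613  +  67262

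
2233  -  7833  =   - 5600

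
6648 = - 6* ( - 1108 ) 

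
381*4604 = 1754124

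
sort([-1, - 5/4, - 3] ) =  [ - 3, - 5/4,-1] 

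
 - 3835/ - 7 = 547 +6/7 = 547.86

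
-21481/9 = -2387  +  2/9 = -2386.78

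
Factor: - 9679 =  - 9679^1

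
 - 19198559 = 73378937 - 92577496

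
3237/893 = 3+558/893 = 3.62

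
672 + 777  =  1449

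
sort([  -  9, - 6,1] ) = [ - 9, -6,1]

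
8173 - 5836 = 2337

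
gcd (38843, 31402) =7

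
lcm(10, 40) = 40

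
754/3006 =377/1503=0.25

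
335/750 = 67/150 = 0.45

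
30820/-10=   -3082/1 = - 3082.00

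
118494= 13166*9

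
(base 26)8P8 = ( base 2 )1011110110010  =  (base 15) 1BE6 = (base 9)8280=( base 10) 6066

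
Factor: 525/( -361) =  - 3^1*5^2  *7^1*19^( - 2 )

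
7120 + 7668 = 14788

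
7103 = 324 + 6779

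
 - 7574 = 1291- 8865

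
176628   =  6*29438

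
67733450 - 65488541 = 2244909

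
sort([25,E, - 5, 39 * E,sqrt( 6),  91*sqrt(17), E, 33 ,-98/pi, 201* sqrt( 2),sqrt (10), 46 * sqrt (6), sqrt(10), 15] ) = [ - 98/pi ,- 5, sqrt(6), E,  E,sqrt( 10), sqrt( 10),15,25,  33,39* E, 46*sqrt(6), 201*sqrt(2), 91 * sqrt(17 )]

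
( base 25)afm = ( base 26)9LH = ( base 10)6647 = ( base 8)14767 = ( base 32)6FN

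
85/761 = 85/761 = 0.11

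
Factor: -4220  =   - 2^2*5^1*211^1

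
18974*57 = 1081518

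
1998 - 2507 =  - 509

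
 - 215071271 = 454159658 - 669230929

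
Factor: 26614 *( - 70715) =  -2^1*5^1*7^1*1901^1*14143^1 = -  1882009010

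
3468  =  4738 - 1270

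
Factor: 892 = 2^2*223^1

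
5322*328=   1745616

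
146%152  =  146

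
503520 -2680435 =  - 2176915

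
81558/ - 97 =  - 841 +19/97 = -840.80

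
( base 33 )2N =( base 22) 41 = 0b1011001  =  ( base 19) 4d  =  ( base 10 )89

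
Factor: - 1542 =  - 2^1*3^1*257^1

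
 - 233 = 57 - 290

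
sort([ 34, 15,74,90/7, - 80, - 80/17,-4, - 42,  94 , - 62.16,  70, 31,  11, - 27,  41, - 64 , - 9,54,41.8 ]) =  [ - 80, - 64, - 62.16 ,-42, - 27, - 9, - 80/17, - 4, 11 , 90/7, 15, 31,34, 41, 41.8 , 54 , 70,74,94 ] 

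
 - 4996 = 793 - 5789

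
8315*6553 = 54488195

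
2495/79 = 2495/79 = 31.58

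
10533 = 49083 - 38550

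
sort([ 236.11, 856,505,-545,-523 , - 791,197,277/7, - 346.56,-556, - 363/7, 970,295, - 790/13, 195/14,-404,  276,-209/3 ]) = [ -791, - 556,-545, - 523, -404,-346.56, - 209/3, - 790/13 ,-363/7,195/14, 277/7,197,236.11,276,295, 505  ,  856,970 ] 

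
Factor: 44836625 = 5^3*409^1*877^1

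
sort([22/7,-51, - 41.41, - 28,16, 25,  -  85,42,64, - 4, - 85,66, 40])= [ - 85, - 85, -51, - 41.41,  -  28, - 4,22/7, 16,25 , 40, 42, 64, 66] 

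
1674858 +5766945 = 7441803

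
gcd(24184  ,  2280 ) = 8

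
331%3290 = 331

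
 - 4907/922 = -6 + 625/922 = - 5.32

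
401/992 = 401/992 = 0.40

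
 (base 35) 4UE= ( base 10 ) 5964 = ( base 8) 13514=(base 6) 43340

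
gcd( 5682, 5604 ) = 6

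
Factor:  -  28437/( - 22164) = 2^( - 2 ) * 1847^( - 1) * 9479^1 = 9479/7388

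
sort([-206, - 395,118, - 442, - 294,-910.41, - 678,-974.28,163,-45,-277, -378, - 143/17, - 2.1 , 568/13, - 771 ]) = [-974.28, - 910.41,-771, - 678, -442, - 395,-378, - 294,-277, - 206, - 45, - 143/17,-2.1, 568/13, 118,163] 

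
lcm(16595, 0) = 0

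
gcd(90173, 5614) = 1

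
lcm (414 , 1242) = 1242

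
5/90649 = 5/90649 = 0.00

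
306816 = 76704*4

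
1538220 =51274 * 30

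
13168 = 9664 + 3504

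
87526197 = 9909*8833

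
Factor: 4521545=5^1 * 7^1*129187^1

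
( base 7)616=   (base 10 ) 307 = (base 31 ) 9S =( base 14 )17D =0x133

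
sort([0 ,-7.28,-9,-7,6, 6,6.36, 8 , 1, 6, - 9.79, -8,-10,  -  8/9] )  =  [-10, - 9.79,  -  9, - 8, - 7.28, - 7, - 8/9, 0, 1,6,6,6, 6.36,  8]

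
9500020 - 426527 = 9073493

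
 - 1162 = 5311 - 6473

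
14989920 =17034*880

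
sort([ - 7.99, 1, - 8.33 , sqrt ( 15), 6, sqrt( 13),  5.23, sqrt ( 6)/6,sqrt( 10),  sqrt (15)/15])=[ - 8.33,- 7.99, sqrt( 15)/15, sqrt(6)/6, 1, sqrt( 10),sqrt( 13),sqrt( 15) , 5.23,6 ]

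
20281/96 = 211 + 25/96 =211.26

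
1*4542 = 4542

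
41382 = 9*4598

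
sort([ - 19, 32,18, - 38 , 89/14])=[-38, - 19,89/14, 18,32 ] 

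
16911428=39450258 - 22538830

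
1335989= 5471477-4135488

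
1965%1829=136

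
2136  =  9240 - 7104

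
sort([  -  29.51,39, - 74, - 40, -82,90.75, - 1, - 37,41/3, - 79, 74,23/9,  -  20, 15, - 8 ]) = [ - 82,-79,-74,  -  40, - 37,- 29.51, - 20, - 8, - 1 , 23/9, 41/3,15, 39, 74,90.75 ] 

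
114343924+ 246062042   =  360405966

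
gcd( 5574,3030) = 6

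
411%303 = 108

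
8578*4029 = 34560762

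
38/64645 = 38/64645 = 0.00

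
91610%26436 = 12302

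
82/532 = 41/266=0.15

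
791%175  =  91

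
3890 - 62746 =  - 58856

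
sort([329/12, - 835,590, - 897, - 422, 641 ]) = [ - 897, - 835,-422, 329/12,590, 641 ] 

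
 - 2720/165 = - 544/33 = - 16.48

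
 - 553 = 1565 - 2118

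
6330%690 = 120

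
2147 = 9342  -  7195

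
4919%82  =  81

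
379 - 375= 4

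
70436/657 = 70436/657=107.21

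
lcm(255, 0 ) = 0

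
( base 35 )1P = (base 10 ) 60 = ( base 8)74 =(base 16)3C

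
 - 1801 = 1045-2846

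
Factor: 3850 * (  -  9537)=-36717450 = - 2^1*3^1 * 5^2*7^1 * 11^2 * 17^2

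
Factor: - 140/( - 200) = 2^( -1)*5^( -1)*7^1 = 7/10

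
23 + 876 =899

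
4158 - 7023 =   -  2865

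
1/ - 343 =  - 1/343 =- 0.00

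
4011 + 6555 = 10566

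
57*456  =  25992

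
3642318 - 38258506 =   -  34616188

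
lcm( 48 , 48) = 48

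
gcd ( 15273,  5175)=9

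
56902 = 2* 28451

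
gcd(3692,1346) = 2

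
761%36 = 5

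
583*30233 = 17625839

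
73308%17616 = 2844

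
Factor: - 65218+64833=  - 385 = -5^1*7^1*11^1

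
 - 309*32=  - 9888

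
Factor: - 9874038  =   - 2^1*3^1*23^1* 71551^1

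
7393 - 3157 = 4236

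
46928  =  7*6704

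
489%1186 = 489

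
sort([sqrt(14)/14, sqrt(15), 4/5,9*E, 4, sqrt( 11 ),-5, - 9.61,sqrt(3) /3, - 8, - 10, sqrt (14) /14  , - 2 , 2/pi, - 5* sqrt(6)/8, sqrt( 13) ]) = [  -  10 , -9.61, - 8, - 5, - 2, - 5*sqrt(6)/8,sqrt( 14 )/14,sqrt( 14) /14,sqrt(3 ) /3, 2/pi, 4/5 , sqrt(11), sqrt( 13),  sqrt(15), 4,9*E]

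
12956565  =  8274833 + 4681732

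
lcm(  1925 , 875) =9625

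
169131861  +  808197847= 977329708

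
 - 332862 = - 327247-5615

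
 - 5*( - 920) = 4600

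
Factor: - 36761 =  -36761^1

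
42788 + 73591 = 116379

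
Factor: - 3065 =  - 5^1*613^1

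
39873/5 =39873/5 = 7974.60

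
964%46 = 44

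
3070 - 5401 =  - 2331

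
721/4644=721/4644= 0.16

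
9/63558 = 1/7062 =0.00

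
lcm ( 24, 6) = 24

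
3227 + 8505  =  11732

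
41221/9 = 4580 + 1/9 = 4580.11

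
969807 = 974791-4984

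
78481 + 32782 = 111263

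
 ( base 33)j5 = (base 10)632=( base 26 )o8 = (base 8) 1170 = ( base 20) 1bc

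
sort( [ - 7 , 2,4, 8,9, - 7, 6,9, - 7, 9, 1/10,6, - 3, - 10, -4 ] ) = [ - 10, - 7, - 7,-7, - 4, - 3,1/10,2, 4,6, 6, 8, 9,9,  9]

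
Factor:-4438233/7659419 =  -3^4*157^1 * 349^1 * 7659419^( - 1)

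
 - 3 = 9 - 12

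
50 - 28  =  22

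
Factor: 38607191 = 7^1 * 5515313^1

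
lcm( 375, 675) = 3375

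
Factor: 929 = 929^1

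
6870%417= 198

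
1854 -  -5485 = 7339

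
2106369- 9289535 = -7183166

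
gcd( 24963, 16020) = 3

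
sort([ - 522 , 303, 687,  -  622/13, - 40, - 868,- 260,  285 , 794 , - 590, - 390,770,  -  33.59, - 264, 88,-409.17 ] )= [  -  868 , - 590, - 522, - 409.17, - 390, - 264, - 260, - 622/13, - 40, - 33.59,88,285, 303,687,770,794]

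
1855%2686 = 1855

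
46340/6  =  7723 + 1/3 = 7723.33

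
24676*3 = 74028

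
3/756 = 1/252 = 0.00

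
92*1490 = 137080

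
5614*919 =5159266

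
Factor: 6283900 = 2^2*5^2*7^1 * 47^1*191^1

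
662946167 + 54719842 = 717666009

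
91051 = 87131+3920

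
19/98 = 19/98  =  0.19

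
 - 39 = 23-62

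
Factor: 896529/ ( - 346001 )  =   - 52737/20353 = - 3^1 * 17579^1 * 20353^( - 1 )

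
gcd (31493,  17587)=409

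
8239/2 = 8239/2 = 4119.50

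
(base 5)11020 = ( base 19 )220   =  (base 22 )1cc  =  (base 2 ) 1011111000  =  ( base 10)760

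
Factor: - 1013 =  - 1013^1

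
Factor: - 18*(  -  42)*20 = 2^4 *3^3*5^1*7^1 = 15120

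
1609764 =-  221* ( - 7284)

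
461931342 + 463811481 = 925742823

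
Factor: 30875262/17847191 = 2^1 * 3^1*11^1 * 677^1*691^1 * 1303^( - 1)*13697^( - 1)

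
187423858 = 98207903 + 89215955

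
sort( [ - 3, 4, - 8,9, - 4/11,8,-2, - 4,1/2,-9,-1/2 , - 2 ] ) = [-9, - 8, - 4, - 3,-2,- 2,-1/2,  -  4/11,1/2,4,8,9]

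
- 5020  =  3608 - 8628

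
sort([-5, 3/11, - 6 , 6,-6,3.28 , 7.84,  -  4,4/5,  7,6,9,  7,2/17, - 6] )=[ - 6,  -  6, - 6, - 5, - 4 , 2/17,3/11,4/5,3.28,6,  6,7, 7, 7.84,9]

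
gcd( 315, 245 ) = 35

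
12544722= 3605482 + 8939240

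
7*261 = 1827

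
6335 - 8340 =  - 2005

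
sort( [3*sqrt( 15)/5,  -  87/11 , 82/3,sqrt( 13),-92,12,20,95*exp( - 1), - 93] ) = [ - 93, - 92,  -  87/11, 3*sqrt( 15 ) /5, sqrt ( 13 ),12,20,  82/3,95*exp( - 1 )]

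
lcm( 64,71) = 4544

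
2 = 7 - 5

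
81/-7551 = -1 + 830/839 = - 0.01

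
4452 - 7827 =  - 3375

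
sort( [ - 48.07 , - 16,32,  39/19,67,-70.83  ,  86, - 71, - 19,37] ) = [- 71, - 70.83, - 48.07,-19,-16,39/19,32, 37, 67, 86] 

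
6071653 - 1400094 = 4671559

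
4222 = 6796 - 2574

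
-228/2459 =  - 228/2459 = - 0.09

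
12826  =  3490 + 9336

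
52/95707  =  52/95707=   0.00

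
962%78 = 26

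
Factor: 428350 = 2^1*5^2*13^1*659^1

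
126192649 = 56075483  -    -  70117166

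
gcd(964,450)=2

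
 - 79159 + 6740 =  - 72419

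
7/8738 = 7/8738 =0.00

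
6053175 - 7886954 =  - 1833779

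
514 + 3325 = 3839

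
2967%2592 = 375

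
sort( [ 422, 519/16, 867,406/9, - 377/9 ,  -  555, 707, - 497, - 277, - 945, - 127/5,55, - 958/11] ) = [ - 945, - 555, - 497, - 277,-958/11, - 377/9, - 127/5, 519/16, 406/9, 55, 422, 707,867] 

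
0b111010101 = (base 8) 725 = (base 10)469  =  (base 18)181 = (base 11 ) 397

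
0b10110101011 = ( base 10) 1451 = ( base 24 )2CB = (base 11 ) 10AA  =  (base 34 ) 18n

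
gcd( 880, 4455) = 55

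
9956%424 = 204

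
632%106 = 102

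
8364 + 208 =8572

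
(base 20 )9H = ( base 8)305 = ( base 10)197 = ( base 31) 6b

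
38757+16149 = 54906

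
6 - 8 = - 2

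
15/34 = 15/34 = 0.44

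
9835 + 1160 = 10995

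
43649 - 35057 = 8592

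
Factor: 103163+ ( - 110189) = -2^1*3^1 *1171^1 =- 7026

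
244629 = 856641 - 612012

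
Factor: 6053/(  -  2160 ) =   -  2^( - 4 )*3^( -3 )*5^( - 1)*6053^1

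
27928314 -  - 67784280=95712594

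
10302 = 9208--1094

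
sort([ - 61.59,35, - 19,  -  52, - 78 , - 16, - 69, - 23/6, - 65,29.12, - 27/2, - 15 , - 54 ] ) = [ - 78  ,-69, -65, - 61.59 , - 54,-52,-19, - 16,-15, - 27/2, - 23/6, 29.12, 35]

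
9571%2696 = 1483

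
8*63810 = 510480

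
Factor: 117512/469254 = 148/591  =  2^2*3^(- 1 )*37^1*197^( - 1)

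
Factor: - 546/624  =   - 7/8  =  - 2^(-3 )*7^1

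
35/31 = 35/31 = 1.13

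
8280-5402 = 2878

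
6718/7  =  959 + 5/7 = 959.71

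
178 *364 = 64792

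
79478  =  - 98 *(-811) 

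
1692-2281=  - 589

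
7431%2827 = 1777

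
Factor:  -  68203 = -241^1 * 283^1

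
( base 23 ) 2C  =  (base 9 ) 64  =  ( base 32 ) 1q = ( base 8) 72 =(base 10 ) 58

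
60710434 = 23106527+37603907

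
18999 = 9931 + 9068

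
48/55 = 48/55  =  0.87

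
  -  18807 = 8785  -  27592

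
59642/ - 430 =-29821/215 = - 138.70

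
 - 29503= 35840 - 65343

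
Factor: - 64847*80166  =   - 2^1*3^1*19^1 * 31^1*431^1*3413^1 = - 5198524602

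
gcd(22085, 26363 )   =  1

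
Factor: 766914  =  2^1*3^1*127819^1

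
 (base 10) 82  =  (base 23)3d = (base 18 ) 4A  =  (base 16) 52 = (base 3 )10001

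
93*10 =930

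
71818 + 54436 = 126254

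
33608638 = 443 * 75866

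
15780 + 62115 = 77895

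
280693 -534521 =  - 253828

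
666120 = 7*95160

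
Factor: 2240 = 2^6*5^1*7^1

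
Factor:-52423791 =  - 3^1 * 7^1* 2496371^1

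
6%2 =0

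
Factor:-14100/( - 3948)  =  5^2*7^(-1 )= 25/7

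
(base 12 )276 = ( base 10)378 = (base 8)572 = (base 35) AS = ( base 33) bf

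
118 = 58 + 60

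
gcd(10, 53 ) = 1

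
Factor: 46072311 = 3^1*15357437^1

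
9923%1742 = 1213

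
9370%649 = 284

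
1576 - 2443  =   - 867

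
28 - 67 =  - 39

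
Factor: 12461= 17^1*733^1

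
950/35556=475/17778  =  0.03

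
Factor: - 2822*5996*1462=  - 2^4*17^2*43^1 *83^1*1499^1= - 24738080944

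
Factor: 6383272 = 2^3*7^1*31^1 * 3677^1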